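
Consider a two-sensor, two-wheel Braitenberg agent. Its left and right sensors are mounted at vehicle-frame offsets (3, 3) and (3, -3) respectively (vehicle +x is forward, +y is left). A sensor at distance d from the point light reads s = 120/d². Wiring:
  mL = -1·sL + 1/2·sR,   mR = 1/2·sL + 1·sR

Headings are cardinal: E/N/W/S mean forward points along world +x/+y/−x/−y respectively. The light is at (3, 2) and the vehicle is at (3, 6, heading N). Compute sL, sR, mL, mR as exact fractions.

60/29 60/29 -30/29 90/29

left sensor world pos  = (0, 9); dL² = 58
right sensor world pos = (6, 9); dR² = 58
sL = 120/58 = 60/29
sR = 120/58 = 60/29
mL = -1·sL + 1/2·sR = -30/29
mR = 1/2·sL + 1·sR = 90/29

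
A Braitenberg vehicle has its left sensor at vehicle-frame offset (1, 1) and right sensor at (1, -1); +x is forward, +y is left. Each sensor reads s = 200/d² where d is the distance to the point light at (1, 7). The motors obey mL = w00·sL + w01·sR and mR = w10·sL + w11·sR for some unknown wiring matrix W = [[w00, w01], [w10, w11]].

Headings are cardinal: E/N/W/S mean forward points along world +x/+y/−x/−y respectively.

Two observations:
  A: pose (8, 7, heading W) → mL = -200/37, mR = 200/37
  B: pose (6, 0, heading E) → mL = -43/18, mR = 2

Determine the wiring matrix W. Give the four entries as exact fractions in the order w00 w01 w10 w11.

-1/2 -1/2 0 1

obs A: pose=(8,7,W) → sL=200/37, sR=200/37, mL=-200/37, mR=200/37
obs B: pose=(6,0,E) → sL=25/9, sR=2, mL=-43/18, mR=2
sensor matrix S = [[200/37, 200/37], [25/9, 2]]; det S = -1400/333
solve [mL_A; mL_B] = S·[w00; w01] and [mR_A; mR_B] = S·[w10; w11]:
  w00 = -1/2, w01 = -1/2, w10 = 0, w11 = 1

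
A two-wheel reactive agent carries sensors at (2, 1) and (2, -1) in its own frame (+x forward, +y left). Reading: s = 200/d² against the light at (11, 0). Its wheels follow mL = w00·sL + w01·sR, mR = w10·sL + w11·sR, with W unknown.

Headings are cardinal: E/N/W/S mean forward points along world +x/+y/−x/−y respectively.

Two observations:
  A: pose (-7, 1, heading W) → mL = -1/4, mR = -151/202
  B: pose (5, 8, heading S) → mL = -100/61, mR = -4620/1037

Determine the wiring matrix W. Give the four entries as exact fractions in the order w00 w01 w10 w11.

-1/2 0 -1 -1/2

obs A: pose=(-7,1,W) → sL=1/2, sR=50/101, mL=-1/4, mR=-151/202
obs B: pose=(5,8,S) → sL=200/61, sR=40/17, mL=-100/61, mR=-4620/1037
sensor matrix S = [[1/2, 50/101], [200/61, 40/17]]; det S = -46780/104737
solve [mL_A; mL_B] = S·[w00; w01] and [mR_A; mR_B] = S·[w10; w11]:
  w00 = -1/2, w01 = 0, w10 = -1, w11 = -1/2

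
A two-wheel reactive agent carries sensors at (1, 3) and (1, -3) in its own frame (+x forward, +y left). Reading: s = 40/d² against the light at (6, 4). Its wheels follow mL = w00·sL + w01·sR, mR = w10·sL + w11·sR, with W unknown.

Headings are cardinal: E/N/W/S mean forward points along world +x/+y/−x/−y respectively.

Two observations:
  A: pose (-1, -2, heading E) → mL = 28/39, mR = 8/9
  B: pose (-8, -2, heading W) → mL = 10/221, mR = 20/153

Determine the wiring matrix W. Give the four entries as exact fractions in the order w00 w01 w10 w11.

1 -1/2 1 0

obs A: pose=(-1,-2,E) → sL=8/9, sR=40/117, mL=28/39, mR=8/9
obs B: pose=(-8,-2,W) → sL=20/153, sR=20/117, mL=10/221, mR=20/153
sensor matrix S = [[8/9, 40/117], [20/153, 20/117]]; det S = 640/5967
solve [mL_A; mL_B] = S·[w00; w01] and [mR_A; mR_B] = S·[w10; w11]:
  w00 = 1, w01 = -1/2, w10 = 1, w11 = 0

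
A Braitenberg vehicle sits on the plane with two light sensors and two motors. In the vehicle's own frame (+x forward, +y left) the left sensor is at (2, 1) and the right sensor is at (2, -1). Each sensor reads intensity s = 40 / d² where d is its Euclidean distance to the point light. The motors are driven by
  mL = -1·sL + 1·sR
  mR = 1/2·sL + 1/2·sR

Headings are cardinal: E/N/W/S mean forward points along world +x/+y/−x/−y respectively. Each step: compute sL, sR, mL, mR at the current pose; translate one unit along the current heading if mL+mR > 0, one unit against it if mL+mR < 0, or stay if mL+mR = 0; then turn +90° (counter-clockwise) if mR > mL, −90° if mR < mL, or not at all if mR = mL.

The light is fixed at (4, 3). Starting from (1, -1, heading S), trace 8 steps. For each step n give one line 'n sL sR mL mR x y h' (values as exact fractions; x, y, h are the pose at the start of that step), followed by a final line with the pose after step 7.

n=0: pose=(1,-1,S); sL=1, sR=10/13; mL=-3/13, mR=23/26; mL+mR=17/26 → advance +1; mR−mL=29/26 → turn +1·90°
n=1: pose=(1,-2,E); sL=40/17, sR=40/37; mL=-800/629, mR=1080/629; mL+mR=280/629 → advance +1; mR−mL=1880/629 → turn +1·90°
n=2: pose=(2,-2,N); sL=20/9, sR=4; mL=16/9, mR=28/9; mL+mR=44/9 → advance +1; mR−mL=4/3 → turn +1·90°
n=3: pose=(2,-1,W); sL=40/41, sR=8/5; mL=128/205, mR=264/205; mL+mR=392/205 → advance +1; mR−mL=136/205 → turn +1·90°
n=4: pose=(1,-1,S); sL=1, sR=10/13; mL=-3/13, mR=23/26; mL+mR=17/26 → advance +1; mR−mL=29/26 → turn +1·90°
n=5: pose=(1,-2,E); sL=40/17, sR=40/37; mL=-800/629, mR=1080/629; mL+mR=280/629 → advance +1; mR−mL=1880/629 → turn +1·90°
n=6: pose=(2,-2,N); sL=20/9, sR=4; mL=16/9, mR=28/9; mL+mR=44/9 → advance +1; mR−mL=4/3 → turn +1·90°
n=7: pose=(2,-1,W); sL=40/41, sR=8/5; mL=128/205, mR=264/205; mL+mR=392/205 → advance +1; mR−mL=136/205 → turn +1·90°

0 1 10/13 -3/13 23/26 1 -1 S
1 40/17 40/37 -800/629 1080/629 1 -2 E
2 20/9 4 16/9 28/9 2 -2 N
3 40/41 8/5 128/205 264/205 2 -1 W
4 1 10/13 -3/13 23/26 1 -1 S
5 40/17 40/37 -800/629 1080/629 1 -2 E
6 20/9 4 16/9 28/9 2 -2 N
7 40/41 8/5 128/205 264/205 2 -1 W
final 1 -1 S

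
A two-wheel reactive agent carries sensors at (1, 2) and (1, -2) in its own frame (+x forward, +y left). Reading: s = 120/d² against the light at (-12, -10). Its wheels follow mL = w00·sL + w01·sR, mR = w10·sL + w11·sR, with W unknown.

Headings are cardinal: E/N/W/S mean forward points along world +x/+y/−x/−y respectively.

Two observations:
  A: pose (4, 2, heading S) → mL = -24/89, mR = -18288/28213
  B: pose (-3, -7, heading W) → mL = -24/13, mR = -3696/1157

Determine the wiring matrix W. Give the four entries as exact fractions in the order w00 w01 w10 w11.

obs A: pose=(4,2,S) → sL=24/89, sR=120/317, mL=-24/89, mR=-18288/28213
obs B: pose=(-3,-7,W) → sL=24/13, sR=120/89, mL=-24/13, mR=-3696/1157
sensor matrix S = [[24/89, 120/317], [24/13, 120/89]]; det S = -10944000/32642441
solve [mL_A; mL_B] = S·[w00; w01] and [mR_A; mR_B] = S·[w10; w11]:
  w00 = -1, w01 = 0, w10 = -1, w11 = -1

-1 0 -1 -1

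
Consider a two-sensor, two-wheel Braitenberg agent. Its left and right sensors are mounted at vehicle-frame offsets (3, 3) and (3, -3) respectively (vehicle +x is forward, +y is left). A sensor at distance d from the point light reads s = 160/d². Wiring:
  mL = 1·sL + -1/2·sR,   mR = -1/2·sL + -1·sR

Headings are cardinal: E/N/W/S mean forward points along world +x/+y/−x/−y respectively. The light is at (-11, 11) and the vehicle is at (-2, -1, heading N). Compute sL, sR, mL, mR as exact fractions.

160/117 32/45 592/585 -272/195

left sensor world pos  = (-5, 2); dL² = 117
right sensor world pos = (1, 2); dR² = 225
sL = 160/117 = 160/117
sR = 160/225 = 32/45
mL = 1·sL + -1/2·sR = 592/585
mR = -1/2·sL + -1·sR = -272/195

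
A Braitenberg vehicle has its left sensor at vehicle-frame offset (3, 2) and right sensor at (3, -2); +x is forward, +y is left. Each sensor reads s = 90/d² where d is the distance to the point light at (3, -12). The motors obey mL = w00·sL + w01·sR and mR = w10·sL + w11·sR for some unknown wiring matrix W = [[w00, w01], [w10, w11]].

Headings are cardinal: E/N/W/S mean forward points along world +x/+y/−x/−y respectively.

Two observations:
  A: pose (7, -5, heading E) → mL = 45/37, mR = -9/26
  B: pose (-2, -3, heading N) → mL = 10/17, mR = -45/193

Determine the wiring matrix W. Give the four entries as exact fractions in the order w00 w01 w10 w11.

0 1 -1/2 0

obs A: pose=(7,-5,E) → sL=9/13, sR=45/37, mL=45/37, mR=-9/26
obs B: pose=(-2,-3,N) → sL=90/193, sR=10/17, mL=10/17, mR=-45/193
sensor matrix S = [[9/13, 45/37], [90/193, 10/17]]; det S = -252360/1578161
solve [mL_A; mL_B] = S·[w00; w01] and [mR_A; mR_B] = S·[w10; w11]:
  w00 = 0, w01 = 1, w10 = -1/2, w11 = 0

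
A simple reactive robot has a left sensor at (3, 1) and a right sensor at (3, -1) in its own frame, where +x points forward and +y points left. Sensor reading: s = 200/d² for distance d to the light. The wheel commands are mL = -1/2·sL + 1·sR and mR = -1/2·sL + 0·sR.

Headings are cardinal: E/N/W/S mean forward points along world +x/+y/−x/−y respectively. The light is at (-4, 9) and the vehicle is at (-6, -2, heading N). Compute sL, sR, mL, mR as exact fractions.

left sensor world pos  = (-7, 1); dL² = 73
right sensor world pos = (-5, 1); dR² = 65
sL = 200/73 = 200/73
sR = 200/65 = 40/13
mL = -1/2·sL + 1·sR = 1620/949
mR = -1/2·sL + 0·sR = -100/73

200/73 40/13 1620/949 -100/73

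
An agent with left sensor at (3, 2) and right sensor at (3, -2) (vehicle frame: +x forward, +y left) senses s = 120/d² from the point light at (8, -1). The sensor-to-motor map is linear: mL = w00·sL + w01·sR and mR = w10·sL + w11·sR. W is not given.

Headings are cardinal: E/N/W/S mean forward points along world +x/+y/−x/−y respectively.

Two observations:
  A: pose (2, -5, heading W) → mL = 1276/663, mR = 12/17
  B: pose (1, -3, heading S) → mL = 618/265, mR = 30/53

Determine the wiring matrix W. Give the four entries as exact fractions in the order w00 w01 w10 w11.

1/2 1 0 1/2

obs A: pose=(2,-5,W) → sL=40/39, sR=24/17, mL=1276/663, mR=12/17
obs B: pose=(1,-3,S) → sL=12/5, sR=60/53, mL=618/265, mR=30/53
sensor matrix S = [[40/39, 24/17], [12/5, 60/53]]; det S = -130432/58565
solve [mL_A; mL_B] = S·[w00; w01] and [mR_A; mR_B] = S·[w10; w11]:
  w00 = 1/2, w01 = 1, w10 = 0, w11 = 1/2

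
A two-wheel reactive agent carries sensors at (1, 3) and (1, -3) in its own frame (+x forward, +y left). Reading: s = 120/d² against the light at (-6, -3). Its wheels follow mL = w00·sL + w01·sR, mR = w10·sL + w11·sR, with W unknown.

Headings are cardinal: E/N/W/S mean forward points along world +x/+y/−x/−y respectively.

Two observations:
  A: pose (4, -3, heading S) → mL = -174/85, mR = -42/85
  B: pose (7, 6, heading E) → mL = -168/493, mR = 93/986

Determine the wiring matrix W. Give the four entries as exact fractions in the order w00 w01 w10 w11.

1/2 -1 1 -1/2

obs A: pose=(4,-3,S) → sL=12/17, sR=12/5, mL=-174/85, mR=-42/85
obs B: pose=(7,6,E) → sL=6/17, sR=15/29, mL=-168/493, mR=93/986
sensor matrix S = [[12/17, 12/5], [6/17, 15/29]]; det S = -1188/2465
solve [mL_A; mL_B] = S·[w00; w01] and [mR_A; mR_B] = S·[w10; w11]:
  w00 = 1/2, w01 = -1, w10 = 1, w11 = -1/2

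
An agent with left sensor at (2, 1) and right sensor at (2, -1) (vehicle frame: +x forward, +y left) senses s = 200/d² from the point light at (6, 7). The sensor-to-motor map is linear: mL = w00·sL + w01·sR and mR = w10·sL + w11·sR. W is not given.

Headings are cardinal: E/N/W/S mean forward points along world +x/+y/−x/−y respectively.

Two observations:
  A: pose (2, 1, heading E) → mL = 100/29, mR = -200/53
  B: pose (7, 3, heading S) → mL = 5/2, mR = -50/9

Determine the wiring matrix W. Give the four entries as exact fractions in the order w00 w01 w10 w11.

1/2 0 0 -1

obs A: pose=(2,1,E) → sL=200/29, sR=200/53, mL=100/29, mR=-200/53
obs B: pose=(7,3,S) → sL=5, sR=50/9, mL=5/2, mR=-50/9
sensor matrix S = [[200/29, 200/53], [5, 50/9]]; det S = 269000/13833
solve [mL_A; mL_B] = S·[w00; w01] and [mR_A; mR_B] = S·[w10; w11]:
  w00 = 1/2, w01 = 0, w10 = 0, w11 = -1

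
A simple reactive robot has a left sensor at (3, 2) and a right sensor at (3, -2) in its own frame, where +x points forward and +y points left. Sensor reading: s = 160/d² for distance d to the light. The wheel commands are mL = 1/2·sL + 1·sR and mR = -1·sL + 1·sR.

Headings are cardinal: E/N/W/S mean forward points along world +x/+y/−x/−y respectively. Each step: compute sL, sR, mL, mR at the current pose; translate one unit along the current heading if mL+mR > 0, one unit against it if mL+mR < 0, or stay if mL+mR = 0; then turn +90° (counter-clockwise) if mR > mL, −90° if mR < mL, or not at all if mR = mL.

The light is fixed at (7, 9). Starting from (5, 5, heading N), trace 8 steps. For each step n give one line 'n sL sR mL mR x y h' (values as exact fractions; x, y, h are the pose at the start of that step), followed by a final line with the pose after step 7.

0 160/17 160 2800/17 2560/17 5 5 N
1 80 80/13 600/13 -960/13 5 6 E
2 160/37 160/61 10800/2257 -3840/2257 4 6 S
3 20/9 4 46/9 16/9 4 5 W
4 160/37 32 1264/37 1024/37 3 5 N
5 80 80/13 600/13 -960/13 3 6 E
6 32/9 32/17 560/153 -256/153 2 6 S
7 8/5 40/17 268/85 64/85 2 5 W
final 1 5 N

n=0: pose=(5,5,N); sL=160/17, sR=160; mL=2800/17, mR=2560/17; mL+mR=5360/17 → advance +1; mR−mL=-240/17 → turn -1·90°
n=1: pose=(5,6,E); sL=80, sR=80/13; mL=600/13, mR=-960/13; mL+mR=-360/13 → advance -1; mR−mL=-120 → turn -1·90°
n=2: pose=(4,6,S); sL=160/37, sR=160/61; mL=10800/2257, mR=-3840/2257; mL+mR=6960/2257 → advance +1; mR−mL=-240/37 → turn -1·90°
n=3: pose=(4,5,W); sL=20/9, sR=4; mL=46/9, mR=16/9; mL+mR=62/9 → advance +1; mR−mL=-10/3 → turn -1·90°
n=4: pose=(3,5,N); sL=160/37, sR=32; mL=1264/37, mR=1024/37; mL+mR=2288/37 → advance +1; mR−mL=-240/37 → turn -1·90°
n=5: pose=(3,6,E); sL=80, sR=80/13; mL=600/13, mR=-960/13; mL+mR=-360/13 → advance -1; mR−mL=-120 → turn -1·90°
n=6: pose=(2,6,S); sL=32/9, sR=32/17; mL=560/153, mR=-256/153; mL+mR=304/153 → advance +1; mR−mL=-16/3 → turn -1·90°
n=7: pose=(2,5,W); sL=8/5, sR=40/17; mL=268/85, mR=64/85; mL+mR=332/85 → advance +1; mR−mL=-12/5 → turn -1·90°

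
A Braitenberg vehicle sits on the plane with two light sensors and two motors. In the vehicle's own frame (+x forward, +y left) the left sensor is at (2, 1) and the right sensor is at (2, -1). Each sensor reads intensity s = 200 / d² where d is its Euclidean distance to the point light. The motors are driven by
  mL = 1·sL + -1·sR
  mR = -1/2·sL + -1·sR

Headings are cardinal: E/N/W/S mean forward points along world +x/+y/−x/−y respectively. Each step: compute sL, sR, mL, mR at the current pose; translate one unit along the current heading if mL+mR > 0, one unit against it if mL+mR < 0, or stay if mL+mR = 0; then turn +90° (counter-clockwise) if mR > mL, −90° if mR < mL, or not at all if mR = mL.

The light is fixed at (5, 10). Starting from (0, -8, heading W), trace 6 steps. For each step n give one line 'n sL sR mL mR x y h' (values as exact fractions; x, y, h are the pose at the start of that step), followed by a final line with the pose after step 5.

0 20/41 100/169 -720/6929 -5790/6929 0 -8 W
1 200/281 40/53 -640/14893 -16540/14893 1 -8 N
2 25/41 50/101 475/4141 -6625/8282 1 -9 E
3 200/457 200/477 4000/217989 -139100/217989 0 -9 S
4 20/41 100/169 -720/6929 -5790/6929 0 -8 W
5 200/281 40/53 -640/14893 -16540/14893 1 -8 N
final 1 -9 E

n=0: pose=(0,-8,W); sL=20/41, sR=100/169; mL=-720/6929, mR=-5790/6929; mL+mR=-6510/6929 → advance -1; mR−mL=-30/41 → turn -1·90°
n=1: pose=(1,-8,N); sL=200/281, sR=40/53; mL=-640/14893, mR=-16540/14893; mL+mR=-17180/14893 → advance -1; mR−mL=-300/281 → turn -1·90°
n=2: pose=(1,-9,E); sL=25/41, sR=50/101; mL=475/4141, mR=-6625/8282; mL+mR=-5675/8282 → advance -1; mR−mL=-75/82 → turn -1·90°
n=3: pose=(0,-9,S); sL=200/457, sR=200/477; mL=4000/217989, mR=-139100/217989; mL+mR=-135100/217989 → advance -1; mR−mL=-300/457 → turn -1·90°
n=4: pose=(0,-8,W); sL=20/41, sR=100/169; mL=-720/6929, mR=-5790/6929; mL+mR=-6510/6929 → advance -1; mR−mL=-30/41 → turn -1·90°
n=5: pose=(1,-8,N); sL=200/281, sR=40/53; mL=-640/14893, mR=-16540/14893; mL+mR=-17180/14893 → advance -1; mR−mL=-300/281 → turn -1·90°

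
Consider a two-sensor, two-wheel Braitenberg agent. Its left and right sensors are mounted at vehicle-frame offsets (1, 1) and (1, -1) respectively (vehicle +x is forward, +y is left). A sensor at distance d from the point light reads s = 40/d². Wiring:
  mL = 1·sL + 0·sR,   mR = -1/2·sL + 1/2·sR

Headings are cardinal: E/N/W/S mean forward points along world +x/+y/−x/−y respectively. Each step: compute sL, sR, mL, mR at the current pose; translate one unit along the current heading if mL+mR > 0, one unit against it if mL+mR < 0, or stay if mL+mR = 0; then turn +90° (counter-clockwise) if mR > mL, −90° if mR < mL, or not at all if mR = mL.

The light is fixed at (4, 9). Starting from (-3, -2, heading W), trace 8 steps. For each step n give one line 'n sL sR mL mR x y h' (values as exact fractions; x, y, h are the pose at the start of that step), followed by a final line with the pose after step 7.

n=0: pose=(-3,-2,W); sL=5/26, sR=10/41; mL=5/26, mR=55/2132; mL+mR=465/2132 → advance +1; mR−mL=-355/2132 → turn -1·90°
n=1: pose=(-4,-2,N); sL=40/181, sR=40/149; mL=40/181, mR=640/26969; mL+mR=6600/26969 → advance +1; mR−mL=-5320/26969 → turn -1·90°
n=2: pose=(-4,-1,E); sL=4/13, sR=4/17; mL=4/13, mR=-8/221; mL+mR=60/221 → advance +1; mR−mL=-76/221 → turn -1·90°
n=3: pose=(-3,-1,S); sL=40/157, sR=8/37; mL=40/157, mR=-112/5809; mL+mR=1368/5809 → advance +1; mR−mL=-1592/5809 → turn -1·90°
n=4: pose=(-3,-2,W); sL=5/26, sR=10/41; mL=5/26, mR=55/2132; mL+mR=465/2132 → advance +1; mR−mL=-355/2132 → turn -1·90°
n=5: pose=(-4,-2,N); sL=40/181, sR=40/149; mL=40/181, mR=640/26969; mL+mR=6600/26969 → advance +1; mR−mL=-5320/26969 → turn -1·90°
n=6: pose=(-4,-1,E); sL=4/13, sR=4/17; mL=4/13, mR=-8/221; mL+mR=60/221 → advance +1; mR−mL=-76/221 → turn -1·90°
n=7: pose=(-3,-1,S); sL=40/157, sR=8/37; mL=40/157, mR=-112/5809; mL+mR=1368/5809 → advance +1; mR−mL=-1592/5809 → turn -1·90°

0 5/26 10/41 5/26 55/2132 -3 -2 W
1 40/181 40/149 40/181 640/26969 -4 -2 N
2 4/13 4/17 4/13 -8/221 -4 -1 E
3 40/157 8/37 40/157 -112/5809 -3 -1 S
4 5/26 10/41 5/26 55/2132 -3 -2 W
5 40/181 40/149 40/181 640/26969 -4 -2 N
6 4/13 4/17 4/13 -8/221 -4 -1 E
7 40/157 8/37 40/157 -112/5809 -3 -1 S
final -3 -2 W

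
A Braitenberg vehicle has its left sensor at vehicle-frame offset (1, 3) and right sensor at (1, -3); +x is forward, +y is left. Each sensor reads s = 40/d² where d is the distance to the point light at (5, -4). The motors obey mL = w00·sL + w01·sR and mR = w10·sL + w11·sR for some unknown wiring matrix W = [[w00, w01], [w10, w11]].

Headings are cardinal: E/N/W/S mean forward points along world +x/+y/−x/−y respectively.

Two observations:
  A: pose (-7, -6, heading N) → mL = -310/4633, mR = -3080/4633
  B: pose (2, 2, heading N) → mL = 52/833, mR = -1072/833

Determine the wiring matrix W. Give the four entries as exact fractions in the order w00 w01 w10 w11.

obs A: pose=(-7,-6,N) → sL=20/113, sR=20/41, mL=-310/4633, mR=-3080/4633
obs B: pose=(2,2,N) → sL=8/17, sR=40/49, mL=52/833, mR=-1072/833
sensor matrix S = [[20/113, 20/41], [8/17, 40/49]]; det S = -328320/3859289
solve [mL_A; mL_B] = S·[w00; w01] and [mR_A; mR_B] = S·[w10; w11]:
  w00 = 1, w01 = -1/2, w10 = -1, w11 = -1

1 -1/2 -1 -1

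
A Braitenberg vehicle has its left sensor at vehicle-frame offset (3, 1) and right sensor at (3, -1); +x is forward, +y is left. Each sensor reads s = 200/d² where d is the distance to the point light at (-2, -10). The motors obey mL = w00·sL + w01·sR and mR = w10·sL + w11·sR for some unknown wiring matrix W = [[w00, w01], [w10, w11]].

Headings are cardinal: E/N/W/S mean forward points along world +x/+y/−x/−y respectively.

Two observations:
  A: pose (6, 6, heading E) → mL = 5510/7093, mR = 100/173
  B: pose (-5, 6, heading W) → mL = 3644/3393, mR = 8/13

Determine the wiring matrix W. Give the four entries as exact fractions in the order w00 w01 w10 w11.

obs A: pose=(6,6,E) → sL=20/41, sR=100/173, mL=5510/7093, mR=100/173
obs B: pose=(-5,6,W) → sL=200/261, sR=8/13, mL=3644/3393, mR=8/13
sensor matrix S = [[20/41, 100/173], [200/261, 8/13]]; det S = -3435520/24066549
solve [mL_A; mL_B] = S·[w00; w01] and [mR_A; mR_B] = S·[w10; w11]:
  w00 = 1, w01 = 1/2, w10 = 0, w11 = 1

1 1/2 0 1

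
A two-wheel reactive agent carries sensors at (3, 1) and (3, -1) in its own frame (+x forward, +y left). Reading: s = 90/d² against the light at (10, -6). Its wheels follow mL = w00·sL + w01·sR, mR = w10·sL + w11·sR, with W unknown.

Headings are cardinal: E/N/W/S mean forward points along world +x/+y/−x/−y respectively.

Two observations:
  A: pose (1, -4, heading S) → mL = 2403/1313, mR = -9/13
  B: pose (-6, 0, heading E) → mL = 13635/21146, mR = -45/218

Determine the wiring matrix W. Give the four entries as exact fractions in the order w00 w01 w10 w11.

obs A: pose=(1,-4,S) → sL=18/13, sR=90/101, mL=2403/1313, mR=-9/13
obs B: pose=(-6,0,E) → sL=45/109, sR=45/97, mL=13635/21146, mR=-45/218
sensor matrix S = [[18/13, 90/101], [45/109, 45/97]]; det S = 3810240/13882349
solve [mL_A; mL_B] = S·[w00; w01] and [mR_A; mR_B] = S·[w10; w11]:
  w00 = 1, w01 = 1/2, w10 = -1/2, w11 = 0

1 1/2 -1/2 0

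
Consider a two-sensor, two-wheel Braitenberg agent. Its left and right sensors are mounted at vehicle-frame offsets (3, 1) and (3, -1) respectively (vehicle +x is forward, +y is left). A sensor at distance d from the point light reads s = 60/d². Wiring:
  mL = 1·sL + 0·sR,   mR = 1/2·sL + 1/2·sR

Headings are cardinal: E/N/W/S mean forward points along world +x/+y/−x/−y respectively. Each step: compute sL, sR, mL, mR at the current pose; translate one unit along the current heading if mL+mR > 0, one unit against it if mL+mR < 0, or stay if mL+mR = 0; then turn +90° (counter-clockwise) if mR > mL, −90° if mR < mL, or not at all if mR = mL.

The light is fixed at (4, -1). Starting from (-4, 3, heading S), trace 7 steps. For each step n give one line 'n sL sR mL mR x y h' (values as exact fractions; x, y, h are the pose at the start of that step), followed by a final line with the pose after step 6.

n=0: pose=(-4,3,S); sL=6/5, sR=30/41; mL=6/5, mR=198/205; mL+mR=444/205 → advance +1; mR−mL=-48/205 → turn -1·90°
n=1: pose=(-4,2,W); sL=12/25, sR=60/137; mL=12/25, mR=1572/3425; mL+mR=3216/3425 → advance +1; mR−mL=-72/3425 → turn -1·90°
n=2: pose=(-5,2,N); sL=15/34, sR=3/5; mL=15/34, mR=177/340; mL+mR=327/340 → advance +1; mR−mL=27/340 → turn +1·90°
n=3: pose=(-5,3,W); sL=20/51, sR=60/169; mL=20/51, mR=3220/8619; mL+mR=2200/2873 → advance +1; mR−mL=-160/8619 → turn -1·90°
n=4: pose=(-6,3,N); sL=6/17, sR=6/13; mL=6/17, mR=90/221; mL+mR=168/221 → advance +1; mR−mL=12/221 → turn +1·90°
n=5: pose=(-6,4,W); sL=12/37, sR=12/41; mL=12/37, mR=468/1517; mL+mR=960/1517 → advance +1; mR−mL=-24/1517 → turn -1·90°
n=6: pose=(-7,4,N); sL=15/52, sR=15/41; mL=15/52, mR=1395/4264; mL+mR=2625/4264 → advance +1; mR−mL=165/4264 → turn +1·90°

0 6/5 30/41 6/5 198/205 -4 3 S
1 12/25 60/137 12/25 1572/3425 -4 2 W
2 15/34 3/5 15/34 177/340 -5 2 N
3 20/51 60/169 20/51 3220/8619 -5 3 W
4 6/17 6/13 6/17 90/221 -6 3 N
5 12/37 12/41 12/37 468/1517 -6 4 W
6 15/52 15/41 15/52 1395/4264 -7 4 N
final -7 5 W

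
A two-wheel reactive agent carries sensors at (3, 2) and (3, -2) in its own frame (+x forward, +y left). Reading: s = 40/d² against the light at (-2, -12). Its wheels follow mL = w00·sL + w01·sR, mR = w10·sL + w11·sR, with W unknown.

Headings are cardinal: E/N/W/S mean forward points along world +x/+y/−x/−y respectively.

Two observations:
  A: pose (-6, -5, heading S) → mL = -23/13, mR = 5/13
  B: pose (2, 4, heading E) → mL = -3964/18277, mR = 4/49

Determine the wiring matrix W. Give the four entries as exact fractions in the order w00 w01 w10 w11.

-1/2 -1 0 1/2

obs A: pose=(-6,-5,S) → sL=2, sR=10/13, mL=-23/13, mR=5/13
obs B: pose=(2,4,E) → sL=40/373, sR=8/49, mL=-3964/18277, mR=4/49
sensor matrix S = [[2, 10/13], [40/373, 8/49]]; det S = 57984/237601
solve [mL_A; mL_B] = S·[w00; w01] and [mR_A; mR_B] = S·[w10; w11]:
  w00 = -1/2, w01 = -1, w10 = 0, w11 = 1/2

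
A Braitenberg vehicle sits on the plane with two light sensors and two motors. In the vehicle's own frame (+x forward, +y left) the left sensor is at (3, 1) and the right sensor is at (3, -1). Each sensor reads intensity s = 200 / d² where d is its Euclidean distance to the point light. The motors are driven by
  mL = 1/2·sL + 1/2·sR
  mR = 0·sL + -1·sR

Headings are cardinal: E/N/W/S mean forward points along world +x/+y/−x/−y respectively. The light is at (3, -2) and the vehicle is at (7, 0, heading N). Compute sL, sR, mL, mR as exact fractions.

100/17 4 84/17 -4

left sensor world pos  = (6, 3); dL² = 34
right sensor world pos = (8, 3); dR² = 50
sL = 200/34 = 100/17
sR = 200/50 = 4
mL = 1/2·sL + 1/2·sR = 84/17
mR = 0·sL + -1·sR = -4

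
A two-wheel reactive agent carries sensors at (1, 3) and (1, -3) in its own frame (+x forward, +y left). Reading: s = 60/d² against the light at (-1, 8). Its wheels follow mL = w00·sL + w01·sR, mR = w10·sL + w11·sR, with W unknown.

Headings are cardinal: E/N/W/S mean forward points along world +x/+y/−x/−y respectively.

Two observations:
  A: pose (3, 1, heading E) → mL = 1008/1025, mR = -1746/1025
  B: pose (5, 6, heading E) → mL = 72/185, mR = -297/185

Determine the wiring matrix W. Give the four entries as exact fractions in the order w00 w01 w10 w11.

1 -1 -1 -1/2

obs A: pose=(3,1,E) → sL=60/41, sR=12/25, mL=1008/1025, mR=-1746/1025
obs B: pose=(5,6,E) → sL=6/5, sR=30/37, mL=72/185, mR=-297/185
sensor matrix S = [[60/41, 12/25], [6/5, 30/37]]; det S = 115776/189625
solve [mL_A; mL_B] = S·[w00; w01] and [mR_A; mR_B] = S·[w10; w11]:
  w00 = 1, w01 = -1, w10 = -1, w11 = -1/2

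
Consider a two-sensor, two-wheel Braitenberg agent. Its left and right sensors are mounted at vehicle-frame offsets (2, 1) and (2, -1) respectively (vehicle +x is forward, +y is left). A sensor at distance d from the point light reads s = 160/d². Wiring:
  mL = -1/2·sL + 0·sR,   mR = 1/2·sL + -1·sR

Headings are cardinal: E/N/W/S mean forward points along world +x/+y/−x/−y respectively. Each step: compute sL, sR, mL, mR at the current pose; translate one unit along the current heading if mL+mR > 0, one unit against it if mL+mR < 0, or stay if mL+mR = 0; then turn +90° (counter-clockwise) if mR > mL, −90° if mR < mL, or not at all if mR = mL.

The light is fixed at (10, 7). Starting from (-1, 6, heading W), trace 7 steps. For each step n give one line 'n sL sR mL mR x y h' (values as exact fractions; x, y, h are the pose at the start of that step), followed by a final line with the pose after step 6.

n=0: pose=(-1,6,W); sL=160/173, sR=160/169; mL=-80/173, mR=-14160/29237; mL+mR=-160/169 → advance -1; mR−mL=-640/29237 → turn -1·90°
n=1: pose=(0,6,N); sL=80/61, sR=80/41; mL=-40/61, mR=-3240/2501; mL+mR=-80/41 → advance -1; mR−mL=-1600/2501 → turn -1·90°
n=2: pose=(0,5,E); sL=32/13, sR=160/73; mL=-16/13, mR=-912/949; mL+mR=-160/73 → advance -1; mR−mL=256/949 → turn +1·90°
n=3: pose=(-1,5,N); sL=10/9, sR=8/5; mL=-5/9, mR=-47/45; mL+mR=-8/5 → advance -1; mR−mL=-22/45 → turn -1·90°
n=4: pose=(-1,4,E); sL=32/17, sR=160/97; mL=-16/17, mR=-1168/1649; mL+mR=-160/97 → advance -1; mR−mL=384/1649 → turn +1·90°
n=5: pose=(-2,4,N); sL=16/17, sR=80/61; mL=-8/17, mR=-872/1037; mL+mR=-80/61 → advance -1; mR−mL=-384/1037 → turn -1·90°
n=6: pose=(-2,3,E); sL=160/109, sR=32/25; mL=-80/109, mR=-1488/2725; mL+mR=-32/25 → advance -1; mR−mL=512/2725 → turn +1·90°

0 160/173 160/169 -80/173 -14160/29237 -1 6 W
1 80/61 80/41 -40/61 -3240/2501 0 6 N
2 32/13 160/73 -16/13 -912/949 0 5 E
3 10/9 8/5 -5/9 -47/45 -1 5 N
4 32/17 160/97 -16/17 -1168/1649 -1 4 E
5 16/17 80/61 -8/17 -872/1037 -2 4 N
6 160/109 32/25 -80/109 -1488/2725 -2 3 E
final -3 3 N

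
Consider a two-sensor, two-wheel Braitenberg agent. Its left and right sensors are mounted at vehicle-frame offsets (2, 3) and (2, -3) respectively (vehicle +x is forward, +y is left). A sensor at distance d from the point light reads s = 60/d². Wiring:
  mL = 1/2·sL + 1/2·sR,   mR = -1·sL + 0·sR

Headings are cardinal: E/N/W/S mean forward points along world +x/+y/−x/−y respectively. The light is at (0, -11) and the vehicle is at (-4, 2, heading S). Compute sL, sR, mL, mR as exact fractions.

left sensor world pos  = (-1, 0); dL² = 122
right sensor world pos = (-7, 0); dR² = 170
sL = 60/122 = 30/61
sR = 60/170 = 6/17
mL = 1/2·sL + 1/2·sR = 438/1037
mR = -1·sL + 0·sR = -30/61

30/61 6/17 438/1037 -30/61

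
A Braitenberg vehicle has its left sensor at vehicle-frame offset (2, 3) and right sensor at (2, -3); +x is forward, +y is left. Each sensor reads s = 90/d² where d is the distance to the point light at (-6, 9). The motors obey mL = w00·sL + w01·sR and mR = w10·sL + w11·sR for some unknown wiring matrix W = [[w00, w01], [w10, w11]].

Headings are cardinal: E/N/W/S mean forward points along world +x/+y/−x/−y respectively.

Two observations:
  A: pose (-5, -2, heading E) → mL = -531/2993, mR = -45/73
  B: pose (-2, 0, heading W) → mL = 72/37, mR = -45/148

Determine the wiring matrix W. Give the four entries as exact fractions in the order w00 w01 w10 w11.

obs A: pose=(-5,-2,E) → sL=90/73, sR=18/41, mL=-531/2993, mR=-45/73
obs B: pose=(-2,0,W) → sL=45/74, sR=9/4, mL=72/37, mR=-45/148
sensor matrix S = [[90/73, 18/41], [45/74, 9/4]]; det S = 555255/221482
solve [mL_A; mL_B] = S·[w00; w01] and [mR_A; mR_B] = S·[w10; w11]:
  w00 = -1/2, w01 = 1, w10 = -1/2, w11 = 0

-1/2 1 -1/2 0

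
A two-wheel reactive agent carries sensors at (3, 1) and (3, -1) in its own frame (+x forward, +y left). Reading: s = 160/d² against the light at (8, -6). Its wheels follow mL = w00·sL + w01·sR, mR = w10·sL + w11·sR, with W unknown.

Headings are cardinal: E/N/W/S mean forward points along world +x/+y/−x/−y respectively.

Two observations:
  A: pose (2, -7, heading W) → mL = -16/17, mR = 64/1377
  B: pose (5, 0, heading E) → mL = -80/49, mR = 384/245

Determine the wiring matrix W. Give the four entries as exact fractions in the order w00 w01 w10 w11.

-1/2 0 -1/2 1/2

obs A: pose=(2,-7,W) → sL=32/17, sR=160/81, mL=-16/17, mR=64/1377
obs B: pose=(5,0,E) → sL=160/49, sR=32/5, mL=-80/49, mR=384/245
sensor matrix S = [[32/17, 160/81], [160/49, 32/5]]; det S = 1888256/337365
solve [mL_A; mL_B] = S·[w00; w01] and [mR_A; mR_B] = S·[w10; w11]:
  w00 = -1/2, w01 = 0, w10 = -1/2, w11 = 1/2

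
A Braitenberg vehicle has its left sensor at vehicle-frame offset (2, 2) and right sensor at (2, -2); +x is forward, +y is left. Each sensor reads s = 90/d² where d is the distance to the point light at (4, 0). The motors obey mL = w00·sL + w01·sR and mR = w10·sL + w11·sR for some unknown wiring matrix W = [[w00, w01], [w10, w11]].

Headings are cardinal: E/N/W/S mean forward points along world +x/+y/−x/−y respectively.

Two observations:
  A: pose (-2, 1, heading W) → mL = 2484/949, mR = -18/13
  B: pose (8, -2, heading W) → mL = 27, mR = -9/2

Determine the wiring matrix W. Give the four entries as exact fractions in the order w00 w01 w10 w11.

obs A: pose=(-2,1,W) → sL=18/13, sR=90/73, mL=2484/949, mR=-18/13
obs B: pose=(8,-2,W) → sL=9/2, sR=45/2, mL=27, mR=-9/2
sensor matrix S = [[18/13, 90/73], [9/2, 45/2]]; det S = 24300/949
solve [mL_A; mL_B] = S·[w00; w01] and [mR_A; mR_B] = S·[w10; w11]:
  w00 = 1, w01 = 1, w10 = -1, w11 = 0

1 1 -1 0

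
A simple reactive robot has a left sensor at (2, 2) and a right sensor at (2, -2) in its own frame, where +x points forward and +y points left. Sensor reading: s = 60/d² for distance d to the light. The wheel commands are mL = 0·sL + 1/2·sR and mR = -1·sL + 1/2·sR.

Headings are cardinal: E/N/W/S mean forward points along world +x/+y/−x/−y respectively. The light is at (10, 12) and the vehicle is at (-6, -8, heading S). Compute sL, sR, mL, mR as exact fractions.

left sensor world pos  = (-4, -10); dL² = 680
right sensor world pos = (-8, -10); dR² = 808
sL = 60/680 = 3/34
sR = 60/808 = 15/202
mL = 0·sL + 1/2·sR = 15/404
mR = -1·sL + 1/2·sR = -351/6868

3/34 15/202 15/404 -351/6868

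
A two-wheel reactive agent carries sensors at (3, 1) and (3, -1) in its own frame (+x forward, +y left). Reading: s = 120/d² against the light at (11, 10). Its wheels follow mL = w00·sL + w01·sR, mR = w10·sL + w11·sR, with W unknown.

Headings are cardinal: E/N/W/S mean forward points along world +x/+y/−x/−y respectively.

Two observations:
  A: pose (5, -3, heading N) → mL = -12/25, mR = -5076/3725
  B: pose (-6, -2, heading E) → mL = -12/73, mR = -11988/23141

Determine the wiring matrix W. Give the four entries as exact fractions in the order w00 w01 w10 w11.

0 -1/2 -1/2 -1

obs A: pose=(5,-3,N) → sL=120/149, sR=24/25, mL=-12/25, mR=-5076/3725
obs B: pose=(-6,-2,E) → sL=120/317, sR=24/73, mL=-12/73, mR=-11988/23141
sensor matrix S = [[120/149, 24/25], [120/317, 24/73]]; det S = -1700352/17240045
solve [mL_A; mL_B] = S·[w00; w01] and [mR_A; mR_B] = S·[w10; w11]:
  w00 = 0, w01 = -1/2, w10 = -1/2, w11 = -1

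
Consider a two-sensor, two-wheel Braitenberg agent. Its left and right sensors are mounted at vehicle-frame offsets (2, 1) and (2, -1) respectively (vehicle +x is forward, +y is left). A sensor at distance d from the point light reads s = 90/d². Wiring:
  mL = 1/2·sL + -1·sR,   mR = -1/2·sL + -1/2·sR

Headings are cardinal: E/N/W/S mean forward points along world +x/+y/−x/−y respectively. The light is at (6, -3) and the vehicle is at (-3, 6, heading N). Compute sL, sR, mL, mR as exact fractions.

left sensor world pos  = (-4, 8); dL² = 221
right sensor world pos = (-2, 8); dR² = 185
sL = 90/221 = 90/221
sR = 90/185 = 18/37
mL = 1/2·sL + -1·sR = -2313/8177
mR = -1/2·sL + -1/2·sR = -3654/8177

90/221 18/37 -2313/8177 -3654/8177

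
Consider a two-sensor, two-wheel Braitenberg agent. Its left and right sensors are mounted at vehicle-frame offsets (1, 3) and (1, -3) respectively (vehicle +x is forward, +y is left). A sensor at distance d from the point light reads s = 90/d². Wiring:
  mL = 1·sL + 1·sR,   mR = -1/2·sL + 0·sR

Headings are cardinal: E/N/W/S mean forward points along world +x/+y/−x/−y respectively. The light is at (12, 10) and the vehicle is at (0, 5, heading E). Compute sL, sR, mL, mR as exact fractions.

left sensor world pos  = (1, 8); dL² = 125
right sensor world pos = (1, 2); dR² = 185
sL = 90/125 = 18/25
sR = 90/185 = 18/37
mL = 1·sL + 1·sR = 1116/925
mR = -1/2·sL + 0·sR = -9/25

18/25 18/37 1116/925 -9/25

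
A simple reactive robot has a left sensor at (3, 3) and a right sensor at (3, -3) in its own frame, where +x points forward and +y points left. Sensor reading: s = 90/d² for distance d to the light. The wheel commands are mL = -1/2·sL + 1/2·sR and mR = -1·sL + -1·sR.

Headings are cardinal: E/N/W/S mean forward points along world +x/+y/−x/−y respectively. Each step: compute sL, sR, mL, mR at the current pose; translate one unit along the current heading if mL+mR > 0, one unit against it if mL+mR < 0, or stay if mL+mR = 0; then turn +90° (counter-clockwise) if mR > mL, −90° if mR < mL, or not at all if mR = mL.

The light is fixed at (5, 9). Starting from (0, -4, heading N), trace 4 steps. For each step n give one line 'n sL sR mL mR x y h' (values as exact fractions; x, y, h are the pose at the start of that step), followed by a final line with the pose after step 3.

n=0: pose=(0,-4,N); sL=45/82, sR=45/52; mL=675/4264, mR=-3015/2132; mL+mR=-5355/4264 → advance -1; mR−mL=-6705/4264 → turn -1·90°
n=1: pose=(0,-5,E); sL=18/25, sR=90/293; mL=-1512/7325, mR=-7524/7325; mL+mR=-9036/7325 → advance -1; mR−mL=-6012/7325 → turn -1·90°
n=2: pose=(-1,-5,S); sL=45/149, sR=9/37; mL=-162/5513, mR=-3006/5513; mL+mR=-3168/5513 → advance -1; mR−mL=-2844/5513 → turn -1·90°
n=3: pose=(-1,-4,W); sL=90/337, sR=90/181; mL=7020/60997, mR=-46620/60997; mL+mR=-39600/60997 → advance -1; mR−mL=-53640/60997 → turn -1·90°

0 45/82 45/52 675/4264 -3015/2132 0 -4 N
1 18/25 90/293 -1512/7325 -7524/7325 0 -5 E
2 45/149 9/37 -162/5513 -3006/5513 -1 -5 S
3 90/337 90/181 7020/60997 -46620/60997 -1 -4 W
final 0 -4 N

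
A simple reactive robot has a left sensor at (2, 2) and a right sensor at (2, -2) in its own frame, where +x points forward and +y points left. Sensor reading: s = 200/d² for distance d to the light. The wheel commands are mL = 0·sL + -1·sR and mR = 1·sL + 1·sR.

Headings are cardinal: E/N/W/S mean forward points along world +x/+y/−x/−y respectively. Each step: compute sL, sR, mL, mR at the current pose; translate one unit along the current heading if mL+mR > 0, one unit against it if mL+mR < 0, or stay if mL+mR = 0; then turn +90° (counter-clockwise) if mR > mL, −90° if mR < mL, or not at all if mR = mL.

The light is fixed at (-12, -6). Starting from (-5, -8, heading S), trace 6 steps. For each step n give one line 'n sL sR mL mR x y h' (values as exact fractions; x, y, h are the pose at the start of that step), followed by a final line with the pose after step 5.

n=0: pose=(-5,-8,S); sL=200/97, sR=200/41; mL=-200/41, mR=27600/3977; mL+mR=200/97 → advance +1; mR−mL=47000/3977 → turn +1·90°
n=1: pose=(-5,-9,E); sL=100/41, sR=100/53; mL=-100/53, mR=9400/2173; mL+mR=100/41 → advance +1; mR−mL=13500/2173 → turn +1·90°
n=2: pose=(-4,-9,N); sL=200/37, sR=200/101; mL=-200/101, mR=27600/3737; mL+mR=200/37 → advance +1; mR−mL=35000/3737 → turn +1·90°
n=3: pose=(-4,-8,W); sL=50/13, sR=50/9; mL=-50/9, mR=1100/117; mL+mR=50/13 → advance +1; mR−mL=1750/117 → turn +1·90°
n=4: pose=(-5,-8,S); sL=200/97, sR=200/41; mL=-200/41, mR=27600/3977; mL+mR=200/97 → advance +1; mR−mL=47000/3977 → turn +1·90°
n=5: pose=(-5,-9,E); sL=100/41, sR=100/53; mL=-100/53, mR=9400/2173; mL+mR=100/41 → advance +1; mR−mL=13500/2173 → turn +1·90°

0 200/97 200/41 -200/41 27600/3977 -5 -8 S
1 100/41 100/53 -100/53 9400/2173 -5 -9 E
2 200/37 200/101 -200/101 27600/3737 -4 -9 N
3 50/13 50/9 -50/9 1100/117 -4 -8 W
4 200/97 200/41 -200/41 27600/3977 -5 -8 S
5 100/41 100/53 -100/53 9400/2173 -5 -9 E
final -4 -9 N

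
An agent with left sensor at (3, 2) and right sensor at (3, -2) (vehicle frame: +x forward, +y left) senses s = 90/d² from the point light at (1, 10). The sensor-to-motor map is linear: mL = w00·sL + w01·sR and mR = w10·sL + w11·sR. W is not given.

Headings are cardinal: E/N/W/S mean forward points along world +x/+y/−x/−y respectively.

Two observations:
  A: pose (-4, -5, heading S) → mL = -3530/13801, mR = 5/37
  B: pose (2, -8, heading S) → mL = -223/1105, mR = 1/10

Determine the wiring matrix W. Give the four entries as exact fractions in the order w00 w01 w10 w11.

obs A: pose=(-4,-5,S) → sL=10/37, sR=90/373, mL=-3530/13801, mR=5/37
obs B: pose=(2,-8,S) → sL=1/5, sR=45/221, mL=-223/1105, mR=1/10
sensor matrix S = [[10/37, 90/373], [1/5, 45/221]]; det S = 20664/3050021
solve [mL_A; mL_B] = S·[w00; w01] and [mR_A; mR_B] = S·[w10; w11]:
  w00 = -1/2, w01 = -1/2, w10 = 1/2, w11 = 0

-1/2 -1/2 1/2 0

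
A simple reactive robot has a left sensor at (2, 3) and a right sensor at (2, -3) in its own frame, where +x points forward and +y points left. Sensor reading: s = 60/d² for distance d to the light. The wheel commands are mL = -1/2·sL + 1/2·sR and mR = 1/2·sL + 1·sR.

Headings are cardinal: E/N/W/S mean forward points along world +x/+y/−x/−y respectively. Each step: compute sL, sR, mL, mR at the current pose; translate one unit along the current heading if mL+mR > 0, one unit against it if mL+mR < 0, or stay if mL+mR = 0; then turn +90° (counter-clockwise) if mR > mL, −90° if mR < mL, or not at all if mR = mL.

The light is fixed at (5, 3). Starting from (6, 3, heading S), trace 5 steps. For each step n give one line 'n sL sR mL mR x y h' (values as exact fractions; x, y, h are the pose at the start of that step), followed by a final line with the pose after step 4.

0 3 15/2 9/4 9 6 3 S
1 60/13 12/5 -72/65 306/65 6 2 E
2 30 30/13 -180/13 225/13 7 2 N
3 20/3 20/3 0 10 7 3 W
4 3 15/2 9/4 9 6 3 S
final 6 2 E

n=0: pose=(6,3,S); sL=3, sR=15/2; mL=9/4, mR=9; mL+mR=45/4 → advance +1; mR−mL=27/4 → turn +1·90°
n=1: pose=(6,2,E); sL=60/13, sR=12/5; mL=-72/65, mR=306/65; mL+mR=18/5 → advance +1; mR−mL=378/65 → turn +1·90°
n=2: pose=(7,2,N); sL=30, sR=30/13; mL=-180/13, mR=225/13; mL+mR=45/13 → advance +1; mR−mL=405/13 → turn +1·90°
n=3: pose=(7,3,W); sL=20/3, sR=20/3; mL=0, mR=10; mL+mR=10 → advance +1; mR−mL=10 → turn +1·90°
n=4: pose=(6,3,S); sL=3, sR=15/2; mL=9/4, mR=9; mL+mR=45/4 → advance +1; mR−mL=27/4 → turn +1·90°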